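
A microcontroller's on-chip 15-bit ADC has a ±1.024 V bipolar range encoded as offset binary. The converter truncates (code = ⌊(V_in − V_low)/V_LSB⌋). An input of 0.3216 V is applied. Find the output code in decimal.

Full-scale span = 2.048 V; LSB = 2.048/2^15 = 62.50 µV.
Input sits at 21529.600 steps above V_low.
⌊·⌋(21529.600) = 21529.

code 21529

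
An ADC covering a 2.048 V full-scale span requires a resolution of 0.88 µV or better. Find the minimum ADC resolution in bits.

Number of steps required ≥ 2.048 V / 0.88 µV = 2327272.73.
Need 2^N ≥ 2327272.73; 2^21 = 2097152, 2^22 = 4194304.
Minimum N = 22.

22 bits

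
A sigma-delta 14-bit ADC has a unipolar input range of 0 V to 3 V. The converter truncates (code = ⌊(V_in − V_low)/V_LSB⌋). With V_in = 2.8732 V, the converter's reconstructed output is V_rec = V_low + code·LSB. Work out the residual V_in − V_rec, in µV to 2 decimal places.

92.09 µV

LSB = 3/2^14 = 183.11 µV.
Scaled input = 15691.5029 LSBs, so code = 15691.
V_rec = 0 + 15691·0.000183105 = 2.8731079 V.
Error = 2.8732 − 2.8731079 = 9.20898e-05 V = 92.09 µV.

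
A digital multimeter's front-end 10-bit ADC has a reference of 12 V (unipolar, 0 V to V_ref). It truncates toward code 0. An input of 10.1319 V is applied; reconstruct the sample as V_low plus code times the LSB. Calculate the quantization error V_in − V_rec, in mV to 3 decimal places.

6.900 mV

LSB = 12/2^10 = 11.719 mV.
(V_in − V_low)/LSB = (10.1319 − 0)/0.0117188 = 864.5888 → code 864 (floor).
Code 864 maps back to 0 + 864×0.0117188 V = 10.125 V.
Error = 10.1319 − 10.125 = 0.0069 V = 6.900 mV.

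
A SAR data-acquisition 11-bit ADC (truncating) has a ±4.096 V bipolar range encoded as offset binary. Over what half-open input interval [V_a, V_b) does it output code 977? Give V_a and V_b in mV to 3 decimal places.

LSB = 8.192/2^11 = 4.000 mV.
V_a = V_low + 977·LSB = -0.188 V; V_b = V_low + 978·LSB = -0.184 V.

[-188.000 mV, -184.000 mV)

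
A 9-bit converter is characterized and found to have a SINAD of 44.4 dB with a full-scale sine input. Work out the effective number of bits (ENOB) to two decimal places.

ENOB = (SINAD − 1.76) / 6.02 = (44.4 − 1.76)/6.02 = 7.083.

7.08 bits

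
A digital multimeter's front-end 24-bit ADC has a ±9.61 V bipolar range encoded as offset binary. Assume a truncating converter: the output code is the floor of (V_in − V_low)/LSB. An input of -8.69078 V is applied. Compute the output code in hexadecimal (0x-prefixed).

Full-scale span = 19.22 V; LSB = 19.22/2^24 = 1.15 µV.
(V_in − V_low)/LSB = (-8.69078 − (−9.61)) / 1.1456e-06 = 802390.868.
⌊·⌋(802390.868) = 802390.
In hexadecimal (0x-prefixed): 0xC3E56.

code 0xC3E56 (decimal 802390)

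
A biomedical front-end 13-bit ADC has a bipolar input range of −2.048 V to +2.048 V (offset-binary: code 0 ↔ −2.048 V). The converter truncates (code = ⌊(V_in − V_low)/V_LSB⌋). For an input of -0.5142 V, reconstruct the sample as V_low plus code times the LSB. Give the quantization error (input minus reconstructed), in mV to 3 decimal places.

One LSB is 4.096 V / 8192 = 0.500 mV.
(V_in − V_low)/LSB = (-0.5142 − (−2.048))/0.0005 = 3067.6000 → code 3067 (floor).
Code 3067 maps back to (−2.048) + 3067×0.0005 V = -0.5145 V.
Difference: 0.0003 V → 0.300 mV.

0.300 mV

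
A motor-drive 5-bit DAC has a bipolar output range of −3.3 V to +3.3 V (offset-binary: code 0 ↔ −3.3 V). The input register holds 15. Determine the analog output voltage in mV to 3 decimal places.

-206.250 mV

LSB = 6.6 V / 2^5 = 206.250 mV.
V_out = (−3.3) + 15 × 0.20625 V = -0.20625 V.
= -206.250 mV.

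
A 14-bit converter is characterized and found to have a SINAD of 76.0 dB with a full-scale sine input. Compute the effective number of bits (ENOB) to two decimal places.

ENOB = (SINAD − 1.76) / 6.02 = (76.0 − 1.76)/6.02 = 12.332.

12.33 bits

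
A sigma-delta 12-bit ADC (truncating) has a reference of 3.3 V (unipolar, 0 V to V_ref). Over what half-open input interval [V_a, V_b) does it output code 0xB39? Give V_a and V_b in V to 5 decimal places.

[2.31467 V, 2.31548 V)

LSB = 3.3/2^12 = 0.806 mV.
Code 0xB39 = 2873 decimal.
V_a = V_low + 2873·LSB = 2.31467 V; V_b = V_low + 2874·LSB = 2.31548 V.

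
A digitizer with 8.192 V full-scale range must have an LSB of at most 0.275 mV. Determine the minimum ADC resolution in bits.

Number of steps required ≥ 8.192 V / 0.275 mV = 29789.09.
Need 2^N ≥ 29789.09; 2^14 = 16384, 2^15 = 32768.
Minimum N = 15.

15 bits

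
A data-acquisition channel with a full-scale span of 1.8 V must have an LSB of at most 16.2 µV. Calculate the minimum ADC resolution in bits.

Number of steps required ≥ 1.8 V / 16.2 µV = 111111.11.
Need 2^N ≥ 111111.11; 2^16 = 65536, 2^17 = 131072.
Minimum N = 17.

17 bits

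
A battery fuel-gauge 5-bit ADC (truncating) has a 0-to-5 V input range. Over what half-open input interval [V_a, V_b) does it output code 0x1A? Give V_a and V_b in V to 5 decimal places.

[4.06250 V, 4.21875 V)

LSB = 5/2^5 = 156.250 mV.
Code 0x1A = 26 decimal.
V_a = V_low + 26·LSB = 4.0625 V; V_b = V_low + 27·LSB = 4.21875 V.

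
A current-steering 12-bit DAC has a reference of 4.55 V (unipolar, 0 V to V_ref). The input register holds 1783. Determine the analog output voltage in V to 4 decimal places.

LSB = 4.55 V / 2^12 = 1.111 mV.
V_out = 0 + 1783 × 0.00111084 V = 1.98063 V.

1.9806 V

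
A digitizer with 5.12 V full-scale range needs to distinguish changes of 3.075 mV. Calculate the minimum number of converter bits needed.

11 bits

Number of steps required ≥ 5.12 V / 3.075 mV = 1665.04.
Need 2^N ≥ 1665.04; 2^10 = 1024, 2^11 = 2048.
Minimum N = 11.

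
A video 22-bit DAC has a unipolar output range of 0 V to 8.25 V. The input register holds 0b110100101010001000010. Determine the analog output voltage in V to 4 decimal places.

LSB = 8.25 V / 2^22 = 1.97 µV.
Code 0b110100101010001000010 = 1725506 decimal.
V_out = 0 + 1725506 × 1.96695e-06 V = 3.39399 V.

3.3940 V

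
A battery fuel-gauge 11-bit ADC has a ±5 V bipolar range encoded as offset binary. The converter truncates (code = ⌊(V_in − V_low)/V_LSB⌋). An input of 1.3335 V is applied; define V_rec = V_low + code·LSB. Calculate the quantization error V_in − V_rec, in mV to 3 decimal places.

Step size: 10 V ÷ 2^11 = 4.883 mV.
Scaled input = 1297.1008 LSBs, so code = 1297.
Code 1297 maps back to (−5) + 1297×0.00488281 V = 1.3330078 V.
Difference: 0.000492188 V → 0.492 mV.

0.492 mV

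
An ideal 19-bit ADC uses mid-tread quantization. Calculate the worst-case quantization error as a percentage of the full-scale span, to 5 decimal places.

0.00010 %

Rounding → worst-case error = ½ LSB = V_FS/2^20, so 100/1048576 = 9.53674e-05 % of full scale.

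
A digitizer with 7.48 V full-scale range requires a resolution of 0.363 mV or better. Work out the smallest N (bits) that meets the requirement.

Number of steps required ≥ 7.48 V / 0.363 mV = 20606.06.
Need 2^N ≥ 20606.06; 2^14 = 16384, 2^15 = 32768.
Minimum N = 15.

15 bits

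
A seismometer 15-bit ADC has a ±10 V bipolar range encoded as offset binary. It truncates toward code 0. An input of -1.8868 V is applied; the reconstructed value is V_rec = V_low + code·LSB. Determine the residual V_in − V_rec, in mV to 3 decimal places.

LSB = 20/2^15 = 0.610 mV.
Scaled input = 13292.6669 LSBs, so code = 13292.
V_rec = (−10) + 13292·0.000610352 = -1.887207 V.
Difference: 0.000407031 V → 0.407 mV.

0.407 mV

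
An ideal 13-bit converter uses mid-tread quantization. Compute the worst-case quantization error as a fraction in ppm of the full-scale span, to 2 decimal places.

61.04 ppm

Rounding → worst-case error = ½ LSB = V_FS/2^14, so 1e+06/16384 = 61.0352 ppm of full scale.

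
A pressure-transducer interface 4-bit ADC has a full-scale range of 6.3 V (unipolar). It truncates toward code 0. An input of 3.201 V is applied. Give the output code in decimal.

Full-scale span = 6.3 V; LSB = 6.3/2^4 = 393.750 mV.
(V_in − V_low)/LSB = (3.201 − 0) / 0.39375 = 8.130.
Floor → code 8.

code 8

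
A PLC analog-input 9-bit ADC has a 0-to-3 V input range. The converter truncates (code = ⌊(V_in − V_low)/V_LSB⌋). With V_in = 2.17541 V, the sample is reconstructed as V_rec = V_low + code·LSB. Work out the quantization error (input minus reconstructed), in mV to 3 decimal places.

Step size: 3 V ÷ 2^9 = 5.859 mV.
(V_in − V_low)/LSB = (2.17541 − 0)/0.00585938 = 371.2700 → code 371 (floor).
Code 371 maps back to 0 + 371×0.00585938 V = 2.1738281 V.
V_in − V_rec = 0.00158187 V = 1.582 mV.

1.582 mV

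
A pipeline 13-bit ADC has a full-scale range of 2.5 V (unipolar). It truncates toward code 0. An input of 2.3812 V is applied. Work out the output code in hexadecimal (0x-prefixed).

LSB = 2.5 V / 8192 = 305.18 µV.
(V_in − V_low)/LSB = (2.3812 − 0) / 0.000305176 = 7802.716.
Floor → code 7802.
In hexadecimal (0x-prefixed): 0x1E7A.

code 0x1E7A (decimal 7802)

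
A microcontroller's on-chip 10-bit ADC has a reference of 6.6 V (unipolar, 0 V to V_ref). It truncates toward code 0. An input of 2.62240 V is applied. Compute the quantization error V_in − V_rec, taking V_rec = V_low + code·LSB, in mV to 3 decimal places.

5.603 mV

One LSB is 6.6 V / 1024 = 6.445 mV.
Scaled input = 406.8693 LSBs, so code = 406.
Reconstructed: 2.6167969 V.
Difference: 0.00560312 V → 5.603 mV.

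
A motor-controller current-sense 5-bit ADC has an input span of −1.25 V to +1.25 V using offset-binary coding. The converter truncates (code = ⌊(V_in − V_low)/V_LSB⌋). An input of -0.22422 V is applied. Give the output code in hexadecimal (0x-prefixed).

code 0xD (decimal 13)

LSB = 2.5 V / 32 = 78.125 mV.
(V_in − V_low)/LSB = (-0.22422 − (−1.25)) / 0.078125 = 13.130.
So the output code is 13.
In hexadecimal (0x-prefixed): 0xD.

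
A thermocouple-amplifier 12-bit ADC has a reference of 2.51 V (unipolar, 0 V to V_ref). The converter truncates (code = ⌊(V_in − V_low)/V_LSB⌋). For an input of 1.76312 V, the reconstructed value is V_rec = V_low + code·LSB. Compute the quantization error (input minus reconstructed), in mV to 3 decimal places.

0.115 mV

One LSB is 2.51 V / 4096 = 0.613 mV.
Scaled input = 2877.1871 LSBs, so code = 2877.
Code 2877 maps back to 0 + 2877×0.000612793 V = 1.7630054 V.
V_in − V_rec = 0.000114629 V = 0.115 mV.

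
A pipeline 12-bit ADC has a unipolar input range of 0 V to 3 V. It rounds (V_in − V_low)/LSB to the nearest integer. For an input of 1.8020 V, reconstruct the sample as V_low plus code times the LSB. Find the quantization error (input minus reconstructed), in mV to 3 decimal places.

0.242 mV

One LSB is 3 V / 4096 = 0.732 mV.
(1.8020 − 0)/0.000732422 = 2460.3307; round gives code 2460.
Reconstructed: 1.8017578 V.
Error = 1.8020 − 1.8017578 = 0.000242187 V = 0.242 mV.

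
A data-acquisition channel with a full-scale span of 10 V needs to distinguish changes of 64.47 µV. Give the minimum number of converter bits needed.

18 bits

Number of steps required ≥ 10 V / 64.47 µV = 155110.90.
Need 2^N ≥ 155110.90; 2^17 = 131072, 2^18 = 262144.
Minimum N = 18.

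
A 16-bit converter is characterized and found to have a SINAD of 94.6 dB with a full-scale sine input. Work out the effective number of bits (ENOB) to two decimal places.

ENOB = (SINAD − 1.76) / 6.02 = (94.6 − 1.76)/6.02 = 15.422.

15.42 bits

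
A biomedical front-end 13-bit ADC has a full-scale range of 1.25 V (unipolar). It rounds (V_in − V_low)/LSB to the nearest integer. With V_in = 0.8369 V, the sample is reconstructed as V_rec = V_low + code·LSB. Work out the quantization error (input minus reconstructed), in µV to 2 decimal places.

-44.58 µV

LSB = 1.25/2^13 = 152.59 µV.
(V_in − V_low)/LSB = (0.8369 − 0)/0.000152588 = 5484.7078 → code 5485 (round).
V_rec = 0 + 5485·0.000152588 = 0.83694458 V.
Difference: -4.45801e-05 V → -44.58 µV.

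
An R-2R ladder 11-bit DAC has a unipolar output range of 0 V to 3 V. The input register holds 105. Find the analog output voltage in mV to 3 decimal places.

153.809 mV

LSB = 3 V / 2^11 = 1.465 mV.
V_out = 0 + 105 × 0.00146484 V = 0.153809 V.
= 153.809 mV.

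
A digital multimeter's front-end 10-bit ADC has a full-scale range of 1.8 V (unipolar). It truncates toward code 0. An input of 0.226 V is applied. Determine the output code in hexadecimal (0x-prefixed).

code 0x80 (decimal 128)

With 1024 levels over 1.8 V, one step is 1.758 mV.
(V_in − V_low)/LSB = (0.226 − 0) / 0.00175781 = 128.569.
⌊·⌋(128.569) = 128.
In hexadecimal (0x-prefixed): 0x80.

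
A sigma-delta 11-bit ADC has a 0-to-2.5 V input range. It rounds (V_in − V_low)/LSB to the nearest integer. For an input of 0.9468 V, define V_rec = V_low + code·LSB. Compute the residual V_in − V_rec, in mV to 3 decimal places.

-0.466 mV

One LSB is 2.5 V / 2048 = 1.221 mV.
(V_in − V_low)/LSB = (0.9468 − 0)/0.0012207 = 775.6186 → code 776 (round).
V_rec = 0 + 776·0.0012207 = 0.94726562 V.
Difference: -0.000465625 V → -0.466 mV.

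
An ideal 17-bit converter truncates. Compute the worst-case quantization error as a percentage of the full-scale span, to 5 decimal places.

0.00076 %

Truncating → worst-case error = 1 LSB = V_FS/2^17, so 100/131072 = 0.000762939 % of full scale.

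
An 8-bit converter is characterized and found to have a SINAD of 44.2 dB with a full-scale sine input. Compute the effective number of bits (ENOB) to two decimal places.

ENOB = (SINAD − 1.76) / 6.02 = (44.2 − 1.76)/6.02 = 7.050.

7.05 bits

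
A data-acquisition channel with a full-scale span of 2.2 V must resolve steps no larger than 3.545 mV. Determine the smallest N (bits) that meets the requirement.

10 bits

Number of steps required ≥ 2.2 V / 3.545 mV = 620.59.
Need 2^N ≥ 620.59; 2^9 = 512, 2^10 = 1024.
Minimum N = 10.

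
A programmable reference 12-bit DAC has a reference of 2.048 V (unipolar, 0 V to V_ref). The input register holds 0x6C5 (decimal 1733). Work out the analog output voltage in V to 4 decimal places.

LSB = 2.048 V / 2^12 = 0.500 mV.
Code 0x6C5 = 1733 decimal.
V_out = 0 + 1733 × 0.0005 V = 0.8665 V.

0.8665 V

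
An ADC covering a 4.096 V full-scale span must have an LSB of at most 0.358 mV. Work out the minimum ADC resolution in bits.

14 bits

Number of steps required ≥ 4.096 V / 0.358 mV = 11441.34.
Need 2^N ≥ 11441.34; 2^13 = 8192, 2^14 = 16384.
Minimum N = 14.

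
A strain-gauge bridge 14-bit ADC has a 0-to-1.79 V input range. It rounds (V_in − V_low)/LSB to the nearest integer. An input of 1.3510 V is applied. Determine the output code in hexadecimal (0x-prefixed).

code 0x304E (decimal 12366)

LSB = 1.79 V / 16384 = 109.25 µV.
Input sits at 12365.801 steps above V_low.
Round → code 12366.
In hexadecimal (0x-prefixed): 0x304E.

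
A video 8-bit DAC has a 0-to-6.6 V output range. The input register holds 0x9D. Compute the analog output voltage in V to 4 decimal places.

LSB = 6.6 V / 2^8 = 25.781 mV.
Code 0x9D = 157 decimal.
V_out = 0 + 157 × 0.0257812 V = 4.04766 V.

4.0477 V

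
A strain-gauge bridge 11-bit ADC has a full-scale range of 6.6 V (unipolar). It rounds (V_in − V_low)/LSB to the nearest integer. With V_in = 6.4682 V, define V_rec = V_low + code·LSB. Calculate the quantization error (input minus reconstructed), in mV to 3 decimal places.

Step size: 6.6 V ÷ 2^11 = 3.223 mV.
(V_in − V_low)/LSB = (6.4682 − 0)/0.00322266 = 2007.1021 → code 2007 (round).
Reconstructed: 6.4678711 V.
Difference: 0.000328906 V → 0.329 mV.

0.329 mV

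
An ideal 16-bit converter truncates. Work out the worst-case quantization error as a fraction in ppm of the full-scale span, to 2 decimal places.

Truncating → worst-case error = 1 LSB = V_FS/2^16, so 1e+06/65536 = 15.2588 ppm of full scale.

15.26 ppm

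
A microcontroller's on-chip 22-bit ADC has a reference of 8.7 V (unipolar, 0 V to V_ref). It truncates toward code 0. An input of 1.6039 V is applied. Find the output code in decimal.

Full-scale span = 8.7 V; LSB = 8.7/2^22 = 2.07 µV.
Input sits at 773246.458 steps above V_low.
So the output code is 773246.

code 773246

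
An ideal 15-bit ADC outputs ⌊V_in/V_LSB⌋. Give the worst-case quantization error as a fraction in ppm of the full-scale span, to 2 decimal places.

30.52 ppm

Truncating → worst-case error = 1 LSB = V_FS/2^15, so 1e+06/32768 = 30.5176 ppm of full scale.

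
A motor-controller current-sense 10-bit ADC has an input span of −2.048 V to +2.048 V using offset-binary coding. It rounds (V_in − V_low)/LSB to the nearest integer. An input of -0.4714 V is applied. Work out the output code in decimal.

code 394

LSB = 4.096 V / 1024 = 4.000 mV.
Input sits at 394.150 steps above V_low.
So the output code is 394.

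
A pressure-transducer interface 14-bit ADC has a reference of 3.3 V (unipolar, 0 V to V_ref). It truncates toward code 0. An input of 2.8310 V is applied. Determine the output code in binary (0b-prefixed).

code 0b11011011100111 (decimal 14055)

With 16384 levels over 3.3 V, one step is 201.42 µV.
(2.8310 − 0) / 0.000201416 = 14055.486 LSBs.
⌊·⌋(14055.486) = 14055.
In binary (0b-prefixed): 0b11011011100111.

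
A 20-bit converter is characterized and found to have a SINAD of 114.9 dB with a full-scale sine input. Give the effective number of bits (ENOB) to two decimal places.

18.79 bits

ENOB = (SINAD − 1.76) / 6.02 = (114.9 − 1.76)/6.02 = 18.794.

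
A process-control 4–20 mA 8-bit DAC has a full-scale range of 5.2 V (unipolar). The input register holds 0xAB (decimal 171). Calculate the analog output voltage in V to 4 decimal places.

3.4734 V

LSB = 5.2 V / 2^8 = 20.312 mV.
Code 0xAB = 171 decimal.
V_out = 0 + 171 × 0.0203125 V = 3.47344 V.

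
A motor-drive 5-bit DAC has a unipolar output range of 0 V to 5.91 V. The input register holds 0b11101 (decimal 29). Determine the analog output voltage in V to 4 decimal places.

5.3559 V

LSB = 5.91 V / 2^5 = 184.688 mV.
Code 0b11101 = 29 decimal.
V_out = 0 + 29 × 0.184688 V = 5.35594 V.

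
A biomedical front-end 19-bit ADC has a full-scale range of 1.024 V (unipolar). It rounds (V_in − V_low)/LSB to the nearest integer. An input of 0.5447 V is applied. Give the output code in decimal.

code 278886

With 524288 levels over 1.024 V, one step is 1.95 µV.
(0.5447 − 0) / 1.95313e-06 = 278886.400 LSBs.
Round → code 278886.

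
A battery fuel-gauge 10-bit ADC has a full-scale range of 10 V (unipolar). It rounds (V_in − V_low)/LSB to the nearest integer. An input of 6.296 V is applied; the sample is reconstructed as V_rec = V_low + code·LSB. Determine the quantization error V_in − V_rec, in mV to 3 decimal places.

LSB = 10/2^10 = 9.766 mV.
Scaled input = 644.7104 LSBs, so code = 645.
V_rec = 0 + 645·0.00976562 = 6.2988281 V.
V_in − V_rec = -0.00282812 V = -2.828 mV.

-2.828 mV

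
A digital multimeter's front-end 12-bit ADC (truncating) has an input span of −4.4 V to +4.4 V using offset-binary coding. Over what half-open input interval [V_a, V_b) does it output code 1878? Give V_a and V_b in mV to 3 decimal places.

[-365.234 mV, -363.086 mV)

LSB = 8.8/2^12 = 2.148 mV.
V_a = V_low + 1878·LSB = -0.365234 V; V_b = V_low + 1879·LSB = -0.363086 V.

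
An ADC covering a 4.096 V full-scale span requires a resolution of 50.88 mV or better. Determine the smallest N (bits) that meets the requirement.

7 bits

Number of steps required ≥ 4.096 V / 50.88 mV = 80.50.
Need 2^N ≥ 80.50; 2^6 = 64, 2^7 = 128.
Minimum N = 7.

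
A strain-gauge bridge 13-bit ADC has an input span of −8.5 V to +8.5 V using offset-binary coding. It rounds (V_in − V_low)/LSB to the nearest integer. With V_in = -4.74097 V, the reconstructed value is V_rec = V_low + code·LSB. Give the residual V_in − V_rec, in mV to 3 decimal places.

One LSB is 17 V / 8192 = 2.075 mV.
(-4.74097 − (−8.5))/0.0020752 = 1811.4102; round gives code 1811.
Reconstructed: -4.7418213 V.
Error = -4.74097 − (−4.7418213) = 0.000851289 V = 0.851 mV.

0.851 mV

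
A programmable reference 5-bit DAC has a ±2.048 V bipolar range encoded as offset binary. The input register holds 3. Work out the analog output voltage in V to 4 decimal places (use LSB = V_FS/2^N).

LSB = 4.096 V / 2^5 = 128.000 mV.
V_out = (−2.048) + 3 × 0.128 V = -1.664 V.

-1.6640 V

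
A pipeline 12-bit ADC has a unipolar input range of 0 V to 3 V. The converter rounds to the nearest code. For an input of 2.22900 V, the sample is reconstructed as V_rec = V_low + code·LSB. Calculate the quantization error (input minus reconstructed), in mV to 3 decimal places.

One LSB is 3 V / 4096 = 0.732 mV.
Scaled input = 3043.3280 LSBs, so code = 3043.
Code 3043 maps back to 0 + 3043×0.000732422 V = 2.2287598 V.
Error = 2.22900 − 2.2287598 = 0.000240234 V = 0.240 mV.

0.240 mV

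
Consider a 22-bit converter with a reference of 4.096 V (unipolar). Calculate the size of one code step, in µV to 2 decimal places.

0.98 µV

Full-scale span = 4.096 V.
LSB = 4.096 / 2^22 = 4.096 / 4194304 = 9.76563e-07 V = 0.98 µV.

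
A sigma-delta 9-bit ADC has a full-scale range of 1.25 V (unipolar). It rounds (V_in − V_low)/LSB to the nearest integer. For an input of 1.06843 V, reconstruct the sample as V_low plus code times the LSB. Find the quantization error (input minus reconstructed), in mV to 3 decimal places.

-0.906 mV

Step size: 1.25 V ÷ 2^9 = 2.441 mV.
(V_in − V_low)/LSB = (1.06843 − 0)/0.00244141 = 437.6289 → code 438 (round).
Reconstructed: 1.0693359 V.
V_in − V_rec = -0.000905937 V = -0.906 mV.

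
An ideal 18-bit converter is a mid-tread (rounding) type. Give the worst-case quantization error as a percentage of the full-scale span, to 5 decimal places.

0.00019 %

Rounding → worst-case error = ½ LSB = V_FS/2^19, so 100/524288 = 0.000190735 % of full scale.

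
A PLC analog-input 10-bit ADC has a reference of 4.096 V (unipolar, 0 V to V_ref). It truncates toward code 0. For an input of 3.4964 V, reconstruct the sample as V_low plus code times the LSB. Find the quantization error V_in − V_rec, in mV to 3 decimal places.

0.400 mV

LSB = 4.096/2^10 = 4.000 mV.
(V_in − V_low)/LSB = (3.4964 − 0)/0.004 = 874.1000 → code 874 (floor).
Reconstructed: 3.496 V.
Difference: 0.0004 V → 0.400 mV.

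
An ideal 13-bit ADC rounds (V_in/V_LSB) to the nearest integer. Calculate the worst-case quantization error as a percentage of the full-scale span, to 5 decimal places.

Rounding → worst-case error = ½ LSB = V_FS/2^14, so 100/16384 = 0.00610352 % of full scale.

0.00610 %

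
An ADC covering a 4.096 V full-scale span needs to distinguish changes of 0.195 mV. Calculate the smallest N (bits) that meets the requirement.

15 bits

Number of steps required ≥ 4.096 V / 0.195 mV = 21005.13.
Need 2^N ≥ 21005.13; 2^14 = 16384, 2^15 = 32768.
Minimum N = 15.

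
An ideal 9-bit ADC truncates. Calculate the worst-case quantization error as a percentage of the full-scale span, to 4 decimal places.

Truncating → worst-case error = 1 LSB = V_FS/2^9, so 100/512 = 0.195312 % of full scale.

0.1953 %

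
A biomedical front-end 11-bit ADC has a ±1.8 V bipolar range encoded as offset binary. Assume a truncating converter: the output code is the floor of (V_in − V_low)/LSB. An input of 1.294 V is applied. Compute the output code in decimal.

LSB = 3.6 V / 2048 = 1.758 mV.
Input sits at 1760.142 steps above V_low.
So the output code is 1760.

code 1760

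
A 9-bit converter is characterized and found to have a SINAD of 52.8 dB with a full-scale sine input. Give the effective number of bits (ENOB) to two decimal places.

ENOB = (SINAD − 1.76) / 6.02 = (52.8 − 1.76)/6.02 = 8.478.

8.48 bits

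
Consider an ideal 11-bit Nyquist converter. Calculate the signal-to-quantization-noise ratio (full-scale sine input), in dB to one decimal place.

68.0 dB

SNR ≈ 6.02·N + 1.76 dB = 6.02·11 + 1.76 = 67.98 dB.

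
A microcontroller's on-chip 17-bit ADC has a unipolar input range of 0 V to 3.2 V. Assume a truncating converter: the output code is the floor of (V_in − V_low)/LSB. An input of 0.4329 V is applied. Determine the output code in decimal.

code 17731

With 131072 levels over 3.2 V, one step is 24.41 µV.
(0.4329 − 0) / 2.44141e-05 = 17731.584 LSBs.
⌊·⌋(17731.584) = 17731.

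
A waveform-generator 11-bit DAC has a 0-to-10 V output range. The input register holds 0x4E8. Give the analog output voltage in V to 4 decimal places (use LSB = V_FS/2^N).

6.1328 V

LSB = 10 V / 2^11 = 4.883 mV.
Code 0x4E8 = 1256 decimal.
V_out = 0 + 1256 × 0.00488281 V = 6.13281 V.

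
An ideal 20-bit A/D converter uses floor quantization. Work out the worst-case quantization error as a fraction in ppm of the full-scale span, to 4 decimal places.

Truncating → worst-case error = 1 LSB = V_FS/2^20, so 1e+06/1048576 = 0.953674 ppm of full scale.

0.9537 ppm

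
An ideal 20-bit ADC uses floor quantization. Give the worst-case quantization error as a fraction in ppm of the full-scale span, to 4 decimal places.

Truncating → worst-case error = 1 LSB = V_FS/2^20, so 1e+06/1048576 = 0.953674 ppm of full scale.

0.9537 ppm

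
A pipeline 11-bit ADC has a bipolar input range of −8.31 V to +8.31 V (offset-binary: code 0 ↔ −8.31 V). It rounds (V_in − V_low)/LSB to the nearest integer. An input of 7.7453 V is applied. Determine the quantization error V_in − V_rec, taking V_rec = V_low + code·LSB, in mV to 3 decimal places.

3.366 mV

Step size: 16.62 V ÷ 2^11 = 8.115 mV.
(V_in − V_low)/LSB = (7.7453 − (−8.31))/0.00811523 = 1978.4148 → code 1978 (round).
Code 1978 maps back to (−8.31) + 1978×0.00811523 V = 7.7419336 V.
Error = 7.7453 − 7.7419336 = 0.00336641 V = 3.366 mV.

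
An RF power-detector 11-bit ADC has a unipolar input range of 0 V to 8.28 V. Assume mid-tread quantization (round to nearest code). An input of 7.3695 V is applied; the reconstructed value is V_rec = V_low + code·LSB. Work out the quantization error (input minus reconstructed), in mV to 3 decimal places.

-0.832 mV

LSB = 8.28/2^11 = 4.043 mV.
(V_in − V_low)/LSB = (7.3695 − 0)/0.00404297 = 1822.7942 → code 1823 (round).
Code 1823 maps back to 0 + 1823×0.00404297 V = 7.370332 V.
V_in − V_rec = -0.000832031 V = -0.832 mV.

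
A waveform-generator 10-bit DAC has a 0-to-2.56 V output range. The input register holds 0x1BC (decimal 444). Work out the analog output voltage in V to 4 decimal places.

1.1100 V

LSB = 2.56 V / 2^10 = 2.500 mV.
Code 0x1BC = 444 decimal.
V_out = 0 + 444 × 0.0025 V = 1.11 V.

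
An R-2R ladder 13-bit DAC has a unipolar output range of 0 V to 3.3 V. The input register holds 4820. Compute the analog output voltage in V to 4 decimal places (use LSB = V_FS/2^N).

LSB = 3.3 V / 2^13 = 402.83 µV.
V_out = 0 + 4820 × 0.000402832 V = 1.94165 V.

1.9417 V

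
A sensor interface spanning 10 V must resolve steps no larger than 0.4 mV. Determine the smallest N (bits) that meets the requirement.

15 bits

Number of steps required ≥ 10 V / 0.4 mV = 25000.00.
Need 2^N ≥ 25000.00; 2^14 = 16384, 2^15 = 32768.
Minimum N = 15.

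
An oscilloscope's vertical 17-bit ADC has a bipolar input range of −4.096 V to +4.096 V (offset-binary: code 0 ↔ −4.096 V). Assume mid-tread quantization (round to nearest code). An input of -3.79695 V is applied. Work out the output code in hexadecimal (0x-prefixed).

Full-scale span = 8.192 V; LSB = 8.192/2^17 = 62.50 µV.
(V_in − V_low)/LSB = (-3.79695 − (−4.096)) / 6.25e-05 = 4784.800.
So the output code is 4785.
In hexadecimal (0x-prefixed): 0x12B1.

code 0x12B1 (decimal 4785)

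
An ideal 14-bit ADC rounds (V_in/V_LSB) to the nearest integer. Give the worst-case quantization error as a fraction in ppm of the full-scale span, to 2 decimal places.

30.52 ppm

Rounding → worst-case error = ½ LSB = V_FS/2^15, so 1e+06/32768 = 30.5176 ppm of full scale.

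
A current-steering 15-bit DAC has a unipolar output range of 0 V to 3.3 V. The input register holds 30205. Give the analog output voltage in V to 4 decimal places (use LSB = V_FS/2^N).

3.0419 V

LSB = 3.3 V / 2^15 = 100.71 µV.
V_out = 0 + 30205 × 0.000100708 V = 3.04189 V.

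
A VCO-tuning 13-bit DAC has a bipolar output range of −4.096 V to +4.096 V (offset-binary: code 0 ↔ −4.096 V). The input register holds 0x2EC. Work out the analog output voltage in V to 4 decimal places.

-3.3480 V

LSB = 8.192 V / 2^13 = 1.000 mV.
Code 0x2EC = 748 decimal.
V_out = (−4.096) + 748 × 0.001 V = -3.348 V.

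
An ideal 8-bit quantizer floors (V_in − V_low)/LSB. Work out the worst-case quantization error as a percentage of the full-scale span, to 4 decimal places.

0.3906 %

Truncating → worst-case error = 1 LSB = V_FS/2^8, so 100/256 = 0.390625 % of full scale.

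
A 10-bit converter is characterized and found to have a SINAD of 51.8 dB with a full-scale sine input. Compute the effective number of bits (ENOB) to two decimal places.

ENOB = (SINAD − 1.76) / 6.02 = (51.8 − 1.76)/6.02 = 8.312.

8.31 bits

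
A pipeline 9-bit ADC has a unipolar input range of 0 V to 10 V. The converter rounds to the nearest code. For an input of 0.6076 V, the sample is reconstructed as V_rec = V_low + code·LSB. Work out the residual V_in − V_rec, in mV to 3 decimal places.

2.131 mV

LSB = 10/2^9 = 19.531 mV.
(V_in − V_low)/LSB = (0.6076 − 0)/0.0195312 = 31.1091 → code 31 (round).
Reconstructed: 0.60546875 V.
V_in − V_rec = 0.00213125 V = 2.131 mV.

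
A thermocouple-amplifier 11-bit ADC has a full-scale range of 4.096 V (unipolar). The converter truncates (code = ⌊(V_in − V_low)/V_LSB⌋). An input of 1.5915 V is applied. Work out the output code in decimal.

code 795

LSB = 4.096 V / 2048 = 2.000 mV.
Input sits at 795.750 steps above V_low.
So the output code is 795.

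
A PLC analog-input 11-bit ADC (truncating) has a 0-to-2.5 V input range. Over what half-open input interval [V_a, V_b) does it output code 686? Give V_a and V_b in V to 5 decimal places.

[0.83740 V, 0.83862 V)

LSB = 2.5/2^11 = 1.221 mV.
V_a = V_low + 686·LSB = 0.837402 V; V_b = V_low + 687·LSB = 0.838623 V.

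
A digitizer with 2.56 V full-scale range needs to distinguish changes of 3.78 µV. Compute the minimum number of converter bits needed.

20 bits

Number of steps required ≥ 2.56 V / 3.78 µV = 677248.68.
Need 2^N ≥ 677248.68; 2^19 = 524288, 2^20 = 1048576.
Minimum N = 20.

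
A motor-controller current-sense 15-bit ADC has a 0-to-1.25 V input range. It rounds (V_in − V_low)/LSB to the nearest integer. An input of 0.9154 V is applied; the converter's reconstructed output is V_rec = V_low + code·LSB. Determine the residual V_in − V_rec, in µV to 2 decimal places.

Step size: 1.25 V ÷ 2^15 = 38.15 µV.
Scaled input = 23996.6618 LSBs, so code = 23997.
V_rec = 0 + 23997·3.8147e-05 = 0.9154129 V.
Error = 0.9154 − 0.9154129 = -1.29028e-05 V = -12.90 µV.

-12.90 µV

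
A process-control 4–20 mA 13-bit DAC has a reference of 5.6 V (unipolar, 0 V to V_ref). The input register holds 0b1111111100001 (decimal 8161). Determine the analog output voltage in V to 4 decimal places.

LSB = 5.6 V / 2^13 = 0.684 mV.
Code 0b1111111100001 = 8161 decimal.
V_out = 0 + 8161 × 0.000683594 V = 5.57881 V.

5.5788 V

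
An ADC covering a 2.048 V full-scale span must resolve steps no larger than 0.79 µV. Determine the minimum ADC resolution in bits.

22 bits

Number of steps required ≥ 2.048 V / 0.79 µV = 2592405.06.
Need 2^N ≥ 2592405.06; 2^21 = 2097152, 2^22 = 4194304.
Minimum N = 22.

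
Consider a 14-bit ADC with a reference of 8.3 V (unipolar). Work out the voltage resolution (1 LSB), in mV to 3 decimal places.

0.507 mV

Full-scale span = 8.3 V.
LSB = 8.3 / 2^14 = 8.3 / 16384 = 0.000506592 V = 0.507 mV.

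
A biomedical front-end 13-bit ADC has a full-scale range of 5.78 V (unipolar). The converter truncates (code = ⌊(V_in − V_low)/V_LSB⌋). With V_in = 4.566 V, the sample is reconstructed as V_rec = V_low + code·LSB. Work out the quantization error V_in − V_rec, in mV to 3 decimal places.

LSB = 5.78/2^13 = 0.706 mV.
(V_in − V_low)/LSB = (4.566 − 0)/0.000705566 = 6471.3965 → code 6471 (floor).
Code 6471 maps back to 0 + 6471×0.000705566 V = 4.5657202 V.
Error = 4.566 − 4.5657202 = 0.000279785 V = 0.280 mV.

0.280 mV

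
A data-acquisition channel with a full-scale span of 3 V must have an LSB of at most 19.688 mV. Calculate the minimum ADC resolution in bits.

8 bits

Number of steps required ≥ 3 V / 19.688 mV = 152.38.
Need 2^N ≥ 152.38; 2^7 = 128, 2^8 = 256.
Minimum N = 8.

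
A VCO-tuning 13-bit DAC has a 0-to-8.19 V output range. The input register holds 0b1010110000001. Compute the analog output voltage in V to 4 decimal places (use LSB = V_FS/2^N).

LSB = 8.19 V / 2^13 = 1.000 mV.
Code 0b1010110000001 = 5505 decimal.
V_out = 0 + 5505 × 0.000999756 V = 5.50366 V.

5.5037 V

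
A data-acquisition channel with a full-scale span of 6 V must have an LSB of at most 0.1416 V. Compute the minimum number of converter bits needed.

Number of steps required ≥ 6 V / 0.1416 V = 42.37.
Need 2^N ≥ 42.37; 2^5 = 32, 2^6 = 64.
Minimum N = 6.

6 bits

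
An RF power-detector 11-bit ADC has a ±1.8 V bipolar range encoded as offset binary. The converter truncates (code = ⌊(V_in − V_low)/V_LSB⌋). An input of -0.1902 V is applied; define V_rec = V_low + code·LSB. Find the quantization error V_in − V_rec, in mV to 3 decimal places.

LSB = 3.6/2^11 = 1.758 mV.
(V_in − V_low)/LSB = (-0.1902 − (−1.8))/0.00175781 = 915.7973 → code 915 (floor).
V_rec = (−1.8) + 915·0.00175781 = -0.19160156 V.
Difference: 0.00140156 V → 1.402 mV.

1.402 mV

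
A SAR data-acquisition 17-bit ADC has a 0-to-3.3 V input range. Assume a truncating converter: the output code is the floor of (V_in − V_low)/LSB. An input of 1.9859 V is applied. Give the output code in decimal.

Full-scale span = 3.3 V; LSB = 3.3/2^17 = 25.18 µV.
(V_in − V_low)/LSB = (1.9859 − 0) / 2.5177e-05 = 78877.541.
⌊·⌋(78877.541) = 78877.

code 78877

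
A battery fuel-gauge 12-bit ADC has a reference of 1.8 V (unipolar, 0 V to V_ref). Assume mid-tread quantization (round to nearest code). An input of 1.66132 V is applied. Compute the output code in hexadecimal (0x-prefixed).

LSB = 1.8 V / 4096 = 439.45 µV.
(1.66132 − 0) / 0.000439453 = 3780.426 LSBs.
So the output code is 3780.
In hexadecimal (0x-prefixed): 0xEC4.

code 0xEC4 (decimal 3780)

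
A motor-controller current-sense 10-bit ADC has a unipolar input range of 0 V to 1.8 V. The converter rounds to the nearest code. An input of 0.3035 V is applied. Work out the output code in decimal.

code 173

LSB = 1.8 V / 1024 = 1.758 mV.
Input sits at 172.658 steps above V_low.
So the output code is 173.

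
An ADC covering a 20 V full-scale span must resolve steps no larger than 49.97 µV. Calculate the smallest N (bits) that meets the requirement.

Number of steps required ≥ 20 V / 49.97 µV = 400240.14.
Need 2^N ≥ 400240.14; 2^18 = 262144, 2^19 = 524288.
Minimum N = 19.

19 bits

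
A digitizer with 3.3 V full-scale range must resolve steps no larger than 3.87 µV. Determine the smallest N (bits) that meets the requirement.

20 bits

Number of steps required ≥ 3.3 V / 3.87 µV = 852713.18.
Need 2^N ≥ 852713.18; 2^19 = 524288, 2^20 = 1048576.
Minimum N = 20.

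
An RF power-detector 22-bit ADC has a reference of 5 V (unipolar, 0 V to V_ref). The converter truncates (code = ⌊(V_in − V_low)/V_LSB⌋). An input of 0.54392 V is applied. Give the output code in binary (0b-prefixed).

code 0b1101111011001010001 (decimal 456273)

LSB = 5 V / 4194304 = 1.19 µV.
(V_in − V_low)/LSB = (0.54392 − 0) / 1.19209e-06 = 456273.166.
So the output code is 456273.
In binary (0b-prefixed): 0b1101111011001010001.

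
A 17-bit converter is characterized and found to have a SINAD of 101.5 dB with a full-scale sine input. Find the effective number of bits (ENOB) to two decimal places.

ENOB = (SINAD − 1.76) / 6.02 = (101.5 − 1.76)/6.02 = 16.568.

16.57 bits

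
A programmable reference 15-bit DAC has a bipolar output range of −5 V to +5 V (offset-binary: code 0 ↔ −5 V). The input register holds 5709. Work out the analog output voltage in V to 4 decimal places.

LSB = 10 V / 2^15 = 305.18 µV.
V_out = (−5) + 5709 × 0.000305176 V = -3.25775 V.

-3.2578 V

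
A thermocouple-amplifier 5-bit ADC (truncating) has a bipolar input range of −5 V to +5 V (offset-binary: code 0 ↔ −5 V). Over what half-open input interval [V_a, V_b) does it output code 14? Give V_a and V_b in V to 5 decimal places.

LSB = 10/2^5 = 312.500 mV.
V_a = V_low + 14·LSB = -0.625 V; V_b = V_low + 15·LSB = -0.3125 V.

[-0.62500 V, -0.31250 V)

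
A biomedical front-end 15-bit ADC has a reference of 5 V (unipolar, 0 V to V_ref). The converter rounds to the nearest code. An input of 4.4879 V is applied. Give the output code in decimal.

code 29412

LSB = 5 V / 32768 = 152.59 µV.
(4.4879 − 0) / 0.000152588 = 29411.901 LSBs.
round(29411.901) = 29412.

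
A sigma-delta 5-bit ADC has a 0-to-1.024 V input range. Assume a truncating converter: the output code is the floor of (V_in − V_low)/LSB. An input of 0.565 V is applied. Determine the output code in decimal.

Full-scale span = 1.024 V; LSB = 1.024/2^5 = 32.000 mV.
(0.565 − 0) / 0.032 = 17.656 LSBs.
Floor → code 17.

code 17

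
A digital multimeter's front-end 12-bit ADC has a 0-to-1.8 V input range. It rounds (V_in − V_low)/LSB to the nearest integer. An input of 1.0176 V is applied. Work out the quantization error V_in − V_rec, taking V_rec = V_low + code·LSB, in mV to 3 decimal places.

LSB = 1.8/2^12 = 439.45 µV.
(1.0176 − 0)/0.000439453 = 2315.6053; round gives code 2316.
Reconstructed: 1.0177734 V.
Difference: -0.000173438 V → -0.173 mV.

-0.173 mV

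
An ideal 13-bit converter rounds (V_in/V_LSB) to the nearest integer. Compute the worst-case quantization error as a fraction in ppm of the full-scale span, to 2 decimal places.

Rounding → worst-case error = ½ LSB = V_FS/2^14, so 1e+06/16384 = 61.0352 ppm of full scale.

61.04 ppm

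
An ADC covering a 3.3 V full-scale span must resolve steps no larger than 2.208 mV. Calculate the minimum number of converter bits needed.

Number of steps required ≥ 3.3 V / 2.208 mV = 1494.57.
Need 2^N ≥ 1494.57; 2^10 = 1024, 2^11 = 2048.
Minimum N = 11.

11 bits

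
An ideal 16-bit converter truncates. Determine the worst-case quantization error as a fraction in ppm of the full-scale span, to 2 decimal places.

15.26 ppm

Truncating → worst-case error = 1 LSB = V_FS/2^16, so 1e+06/65536 = 15.2588 ppm of full scale.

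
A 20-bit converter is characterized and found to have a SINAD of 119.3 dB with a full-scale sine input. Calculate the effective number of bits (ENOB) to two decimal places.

19.52 bits

ENOB = (SINAD − 1.76) / 6.02 = (119.3 − 1.76)/6.02 = 19.525.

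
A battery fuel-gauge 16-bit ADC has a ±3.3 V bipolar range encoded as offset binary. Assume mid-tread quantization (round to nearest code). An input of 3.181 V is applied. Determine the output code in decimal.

code 64354

Full-scale span = 6.6 V; LSB = 6.6/2^16 = 100.71 µV.
Input sits at 64354.366 steps above V_low.
Round → code 64354.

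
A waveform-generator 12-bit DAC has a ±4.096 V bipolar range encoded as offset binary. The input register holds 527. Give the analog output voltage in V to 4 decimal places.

LSB = 8.192 V / 2^12 = 2.000 mV.
V_out = (−4.096) + 527 × 0.002 V = -3.042 V.

-3.0420 V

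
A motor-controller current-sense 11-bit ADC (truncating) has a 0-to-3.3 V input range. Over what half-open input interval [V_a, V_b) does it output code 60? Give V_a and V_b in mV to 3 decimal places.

[96.680 mV, 98.291 mV)

LSB = 3.3/2^11 = 1.611 mV.
V_a = V_low + 60·LSB = 0.0966797 V; V_b = V_low + 61·LSB = 0.098291 V.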